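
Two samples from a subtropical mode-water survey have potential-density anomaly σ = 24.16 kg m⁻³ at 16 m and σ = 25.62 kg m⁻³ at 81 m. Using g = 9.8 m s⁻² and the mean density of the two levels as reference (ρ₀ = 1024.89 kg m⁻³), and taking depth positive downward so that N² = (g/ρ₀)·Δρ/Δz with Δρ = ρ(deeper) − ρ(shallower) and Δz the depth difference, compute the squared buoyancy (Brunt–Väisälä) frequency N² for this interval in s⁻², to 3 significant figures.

Δρ = 1025.62 − 1024.16 = 1.46 kg m⁻³ over Δz = 81 − 16 = 65 m.
N² = (9.8/1024.89) × (1.46/65) = 2.1478 × 10⁻⁴ s⁻² ≈ 2.15 × 10⁻⁴ s⁻².

2.15 × 10⁻⁴ s⁻²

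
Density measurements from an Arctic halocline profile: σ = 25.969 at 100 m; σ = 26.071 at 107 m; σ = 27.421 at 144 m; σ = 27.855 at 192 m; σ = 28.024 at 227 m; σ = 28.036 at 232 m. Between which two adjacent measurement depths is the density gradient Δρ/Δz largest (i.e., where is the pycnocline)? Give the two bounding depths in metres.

Compute the density gradient over each adjacent pair:
  100–107 m: Δρ/Δz = 0.102/7 = 0.015 kg m⁻⁴
  107–144 m: Δρ/Δz = 1.350/37 = 0.036 kg m⁻⁴
  144–192 m: Δρ/Δz = 0.434/48 = 9.0 × 10⁻³ kg m⁻⁴
  192–227 m: Δρ/Δz = 0.169/35 = 4.8 × 10⁻³ kg m⁻⁴
  227–232 m: Δρ/Δz = 0.012/5 = 2.4 × 10⁻³ kg m⁻⁴
The largest gradient is in the 107–144 m interval — the pycnocline.

107–144 m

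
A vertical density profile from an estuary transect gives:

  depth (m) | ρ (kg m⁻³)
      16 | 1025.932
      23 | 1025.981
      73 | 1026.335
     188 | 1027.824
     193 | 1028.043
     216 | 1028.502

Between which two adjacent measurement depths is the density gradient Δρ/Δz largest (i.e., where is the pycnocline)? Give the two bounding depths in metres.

Compute the density gradient over each adjacent pair:
  16–23 m: Δρ/Δz = 0.049/7 = 7.0 × 10⁻³ kg m⁻⁴
  23–73 m: Δρ/Δz = 0.354/50 = 7.1 × 10⁻³ kg m⁻⁴
  73–188 m: Δρ/Δz = 1.489/115 = 0.013 kg m⁻⁴
  188–193 m: Δρ/Δz = 0.219/5 = 0.044 kg m⁻⁴
  193–216 m: Δρ/Δz = 0.459/23 = 0.020 kg m⁻⁴
The largest gradient is in the 188–193 m interval — the pycnocline.

188–193 m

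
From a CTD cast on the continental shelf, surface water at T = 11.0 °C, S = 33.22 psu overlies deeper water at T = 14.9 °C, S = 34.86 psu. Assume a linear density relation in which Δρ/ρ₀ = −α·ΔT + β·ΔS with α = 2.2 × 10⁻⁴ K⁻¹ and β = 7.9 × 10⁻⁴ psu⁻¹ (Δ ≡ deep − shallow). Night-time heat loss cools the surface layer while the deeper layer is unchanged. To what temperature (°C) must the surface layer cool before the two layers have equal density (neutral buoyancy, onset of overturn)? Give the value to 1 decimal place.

9.0 °C

Neutral buoyancy requires Δρ = 0, i.e. −α(T_deep − T_surf′) + β(S_deep − S_surf) = 0.
T_surf′ = T_deep − (β/α)·ΔS = 14.9 − (7.9 × 10⁻⁴/2.2 × 10⁻⁴)·(+1.64) = 9.011 °C.
Cooling required: 11.0 − (9.011) = 1.989 °C.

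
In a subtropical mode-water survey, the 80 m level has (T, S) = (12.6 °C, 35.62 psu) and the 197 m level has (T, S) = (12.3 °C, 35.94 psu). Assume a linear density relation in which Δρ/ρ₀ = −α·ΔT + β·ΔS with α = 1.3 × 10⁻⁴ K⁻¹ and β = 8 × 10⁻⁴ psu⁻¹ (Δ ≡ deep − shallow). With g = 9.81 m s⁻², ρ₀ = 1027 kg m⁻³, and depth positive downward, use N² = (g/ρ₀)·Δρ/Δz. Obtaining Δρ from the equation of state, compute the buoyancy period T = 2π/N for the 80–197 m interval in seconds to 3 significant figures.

1.26 × 10³ s

ΔT = -0.3 K, ΔS = +0.32 psu (deep − shallow).
Δρ/ρ₀ = −αΔT + βΔS = 3.90 × 10⁻⁵ + 2.56 × 10⁻⁴ = 2.95 × 10⁻⁴, so Δρ ≈ 0.3030 kg m⁻³.
N² = (g/ρ₀)·Δρ/Δz = g·(Δρ/ρ₀)/Δz = 9.81 × 2.95 × 10⁻⁴ / 117 = 2.4735 × 10⁻⁵ s⁻².
N = √(2.4735 × 10⁻⁵) = 4.9734 × 10⁻³ rad s⁻¹ → T = 2π/N = 1.2634 × 10³ s ≈ 1.26 × 10³ s.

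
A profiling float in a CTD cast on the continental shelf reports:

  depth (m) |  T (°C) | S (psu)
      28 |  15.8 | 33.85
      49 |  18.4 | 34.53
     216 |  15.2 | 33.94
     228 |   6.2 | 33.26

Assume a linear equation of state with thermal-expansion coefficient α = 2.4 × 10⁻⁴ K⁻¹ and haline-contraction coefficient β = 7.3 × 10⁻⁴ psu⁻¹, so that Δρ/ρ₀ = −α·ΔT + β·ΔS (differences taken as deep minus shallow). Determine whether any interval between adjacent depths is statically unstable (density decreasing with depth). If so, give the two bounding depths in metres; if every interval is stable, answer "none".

Evaluate Δρ/ρ₀ = −αΔT + βΔS across each adjacent pair:
  28–49 m: −αΔT+βΔS = −(2.4 × 10⁻⁴)(+2.6)+(7.3 × 10⁻⁴)(+0.68) = -1.3 × 10⁻⁴ → UNSTABLE
  49–216 m: −αΔT+βΔS = −(2.4 × 10⁻⁴)(-3.2)+(7.3 × 10⁻⁴)(-0.59) = 3.4 × 10⁻⁴ → stable
  216–228 m: −αΔT+βΔS = −(2.4 × 10⁻⁴)(-9.0)+(7.3 × 10⁻⁴)(-0.68) = 1.7 × 10⁻³ → stable
The 28–49 m interval has Δρ < 0: lighter water underlies denser water.

28–49 m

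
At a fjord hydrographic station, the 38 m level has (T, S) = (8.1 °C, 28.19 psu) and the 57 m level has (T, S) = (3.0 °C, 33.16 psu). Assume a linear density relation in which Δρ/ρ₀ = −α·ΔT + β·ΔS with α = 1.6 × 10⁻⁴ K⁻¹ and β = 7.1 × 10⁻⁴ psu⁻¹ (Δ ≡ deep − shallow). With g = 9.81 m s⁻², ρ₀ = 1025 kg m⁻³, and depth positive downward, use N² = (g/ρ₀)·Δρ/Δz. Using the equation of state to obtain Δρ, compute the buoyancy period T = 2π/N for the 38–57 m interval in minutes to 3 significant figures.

ΔT = -5.1 K, ΔS = +4.97 psu (deep − shallow).
Δρ/ρ₀ = −αΔT + βΔS = 8.16 × 10⁻⁴ + 3.5287 × 10⁻³ = 4.3447 × 10⁻³, so Δρ ≈ 4.453 kg m⁻³.
N² = (g/ρ₀)·Δρ/Δz = g·(Δρ/ρ₀)/Δz = 9.81 × 4.3447 × 10⁻³ / 19 = 2.2432 × 10⁻³ s⁻².
N = √(2.2432 × 10⁻³) = 0.047362 rad s⁻¹ → T = 2π/N = 132.66 s = 2.2110 min ≈ 2.21 min.

2.21 min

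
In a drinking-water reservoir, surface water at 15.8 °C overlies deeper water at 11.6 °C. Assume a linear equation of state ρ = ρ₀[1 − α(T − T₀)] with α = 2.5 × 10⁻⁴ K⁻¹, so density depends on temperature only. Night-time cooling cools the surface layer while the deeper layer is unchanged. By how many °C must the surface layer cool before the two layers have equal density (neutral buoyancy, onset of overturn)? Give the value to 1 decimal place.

4.2 °C

With temperature the only control, equal density requires T_surf′ = T_deep.
T_surf′ = 11.6 °C.
Cooling required: 15.8 − 11.6 = 4.2 °C.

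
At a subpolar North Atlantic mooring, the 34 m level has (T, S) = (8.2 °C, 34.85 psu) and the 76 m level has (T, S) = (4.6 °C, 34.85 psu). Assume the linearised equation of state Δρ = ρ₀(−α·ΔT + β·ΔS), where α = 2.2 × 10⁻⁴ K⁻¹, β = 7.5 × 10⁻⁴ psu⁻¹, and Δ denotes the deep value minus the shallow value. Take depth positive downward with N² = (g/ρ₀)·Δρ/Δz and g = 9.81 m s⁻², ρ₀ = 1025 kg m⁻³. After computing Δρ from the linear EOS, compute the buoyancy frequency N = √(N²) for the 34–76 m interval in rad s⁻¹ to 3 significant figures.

0.0136 rad s⁻¹

ΔT = -3.6 K, ΔS = +0.00 psu (deep − shallow).
Δρ/ρ₀ = −αΔT + βΔS = 7.92 × 10⁻⁴ + 0 = 7.92 × 10⁻⁴, so Δρ ≈ 0.8118 kg m⁻³.
N² = (g/ρ₀)·Δρ/Δz = g·(Δρ/ρ₀)/Δz = 9.81 × 7.92 × 10⁻⁴ / 42 = 1.8499 × 10⁻⁴ s⁻².
N = √(1.8499 × 10⁻⁴) = 0.013601 rad s⁻¹ ≈ 0.0136 rad s⁻¹.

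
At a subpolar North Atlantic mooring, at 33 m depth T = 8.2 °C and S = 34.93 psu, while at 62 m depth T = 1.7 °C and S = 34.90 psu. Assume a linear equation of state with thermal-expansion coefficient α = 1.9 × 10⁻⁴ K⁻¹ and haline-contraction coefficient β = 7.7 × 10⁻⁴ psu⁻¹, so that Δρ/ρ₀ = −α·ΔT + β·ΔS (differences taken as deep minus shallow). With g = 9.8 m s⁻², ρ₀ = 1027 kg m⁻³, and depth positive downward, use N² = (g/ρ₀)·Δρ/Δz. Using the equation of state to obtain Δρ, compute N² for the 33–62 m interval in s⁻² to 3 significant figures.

ΔT = -6.5 K, ΔS = -0.03 psu (deep − shallow).
Δρ/ρ₀ = −αΔT + βΔS = 1.235 × 10⁻³ − 2.31 × 10⁻⁵ = 1.2119 × 10⁻³, so Δρ ≈ 1.245 kg m⁻³.
N² = (g/ρ₀)·Δρ/Δz = g·(Δρ/ρ₀)/Δz = 9.8 × 1.2119 × 10⁻³ / 29 = 4.0954 × 10⁻⁴ s⁻² ≈ 4.10 × 10⁻⁴ s⁻².

4.10 × 10⁻⁴ s⁻²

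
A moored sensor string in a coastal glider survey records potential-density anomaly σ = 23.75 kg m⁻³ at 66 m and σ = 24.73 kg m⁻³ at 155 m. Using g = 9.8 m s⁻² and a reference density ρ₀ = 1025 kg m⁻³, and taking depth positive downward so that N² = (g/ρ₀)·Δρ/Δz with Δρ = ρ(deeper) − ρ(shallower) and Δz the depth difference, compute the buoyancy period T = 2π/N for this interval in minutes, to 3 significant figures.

10.2 min

Δρ = 1024.73 − 1023.75 = 0.98 kg m⁻³ over Δz = 155 − 66 = 89 m.
N² = (9.8/1025) × (0.98/89) = 1.0528 × 10⁻⁴ s⁻².
N = √(1.0528 × 10⁻⁴) = 0.010261 rad s⁻¹, so T = 2π/N = 612.34 s = 10.206 min ≈ 10.2 min.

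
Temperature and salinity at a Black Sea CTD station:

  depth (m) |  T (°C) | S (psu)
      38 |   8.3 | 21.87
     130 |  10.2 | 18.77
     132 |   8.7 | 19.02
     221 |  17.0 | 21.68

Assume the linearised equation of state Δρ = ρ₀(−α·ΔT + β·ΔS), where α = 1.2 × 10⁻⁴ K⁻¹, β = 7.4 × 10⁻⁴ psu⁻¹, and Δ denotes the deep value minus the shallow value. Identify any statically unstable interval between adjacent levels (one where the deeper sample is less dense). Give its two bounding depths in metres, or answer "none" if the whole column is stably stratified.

Evaluate Δρ/ρ₀ = −αΔT + βΔS across each adjacent pair:
  38–130 m: −αΔT+βΔS = −(1.2 × 10⁻⁴)(+1.9)+(7.4 × 10⁻⁴)(-3.10) = -2.5 × 10⁻³ → UNSTABLE
  130–132 m: −αΔT+βΔS = −(1.2 × 10⁻⁴)(-1.5)+(7.4 × 10⁻⁴)(+0.25) = 3.6 × 10⁻⁴ → stable
  132–221 m: −αΔT+βΔS = −(1.2 × 10⁻⁴)(+8.3)+(7.4 × 10⁻⁴)(+2.66) = 9.7 × 10⁻⁴ → stable
The 38–130 m interval has Δρ < 0: lighter water underlies denser water.

38–130 m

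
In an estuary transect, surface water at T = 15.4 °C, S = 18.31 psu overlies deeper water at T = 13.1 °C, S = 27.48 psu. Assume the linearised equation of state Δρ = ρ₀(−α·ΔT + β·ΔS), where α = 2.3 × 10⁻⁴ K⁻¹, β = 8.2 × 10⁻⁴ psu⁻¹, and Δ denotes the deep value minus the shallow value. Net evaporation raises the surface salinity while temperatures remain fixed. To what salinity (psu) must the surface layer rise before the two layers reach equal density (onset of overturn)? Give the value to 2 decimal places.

Neutral buoyancy requires −α(T_deep − T_surf) + β(S_deep − S_surf′) = 0.
S_surf′ = S_deep − (α/β)·ΔT = 27.48 − (2.3 × 10⁻⁴/8.2 × 10⁻⁴)·(-2.3) = 28.1251 psu.
Increase required: 28.1251 − 18.31 = 9.8151 psu.

28.13 psu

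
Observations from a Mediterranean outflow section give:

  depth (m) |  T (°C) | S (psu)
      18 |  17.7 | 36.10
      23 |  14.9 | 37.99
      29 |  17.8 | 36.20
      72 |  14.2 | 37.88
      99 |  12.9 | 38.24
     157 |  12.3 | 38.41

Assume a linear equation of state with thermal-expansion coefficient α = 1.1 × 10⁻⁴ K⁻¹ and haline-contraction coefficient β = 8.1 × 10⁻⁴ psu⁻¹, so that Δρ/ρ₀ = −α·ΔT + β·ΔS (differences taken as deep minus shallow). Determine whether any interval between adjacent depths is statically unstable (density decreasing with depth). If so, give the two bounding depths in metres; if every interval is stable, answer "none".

Evaluate Δρ/ρ₀ = −αΔT + βΔS across each adjacent pair:
  18–23 m: −αΔT+βΔS = −(1.1 × 10⁻⁴)(-2.8)+(8.1 × 10⁻⁴)(+1.89) = 1.8 × 10⁻³ → stable
  23–29 m: −αΔT+βΔS = −(1.1 × 10⁻⁴)(+2.9)+(8.1 × 10⁻⁴)(-1.79) = -1.8 × 10⁻³ → UNSTABLE
  29–72 m: −αΔT+βΔS = −(1.1 × 10⁻⁴)(-3.6)+(8.1 × 10⁻⁴)(+1.68) = 1.8 × 10⁻³ → stable
  72–99 m: −αΔT+βΔS = −(1.1 × 10⁻⁴)(-1.3)+(8.1 × 10⁻⁴)(+0.36) = 4.3 × 10⁻⁴ → stable
  99–157 m: −αΔT+βΔS = −(1.1 × 10⁻⁴)(-0.6)+(8.1 × 10⁻⁴)(+0.17) = 2.0 × 10⁻⁴ → stable
The 23–29 m interval has Δρ < 0: lighter water underlies denser water.

23–29 m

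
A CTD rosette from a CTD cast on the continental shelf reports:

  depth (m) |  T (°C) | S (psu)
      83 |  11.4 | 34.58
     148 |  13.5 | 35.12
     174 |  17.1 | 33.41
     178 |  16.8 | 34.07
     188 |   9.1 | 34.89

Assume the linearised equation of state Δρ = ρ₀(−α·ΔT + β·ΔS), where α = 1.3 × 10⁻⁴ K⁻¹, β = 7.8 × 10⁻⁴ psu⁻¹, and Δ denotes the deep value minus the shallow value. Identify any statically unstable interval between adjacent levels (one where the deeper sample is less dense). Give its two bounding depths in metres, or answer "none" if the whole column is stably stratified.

Evaluate Δρ/ρ₀ = −αΔT + βΔS across each adjacent pair:
  83–148 m: −αΔT+βΔS = −(1.3 × 10⁻⁴)(+2.1)+(7.8 × 10⁻⁴)(+0.54) = 1.5 × 10⁻⁴ → stable
  148–174 m: −αΔT+βΔS = −(1.3 × 10⁻⁴)(+3.6)+(7.8 × 10⁻⁴)(-1.71) = -1.8 × 10⁻³ → UNSTABLE
  174–178 m: −αΔT+βΔS = −(1.3 × 10⁻⁴)(-0.3)+(7.8 × 10⁻⁴)(+0.66) = 5.5 × 10⁻⁴ → stable
  178–188 m: −αΔT+βΔS = −(1.3 × 10⁻⁴)(-7.7)+(7.8 × 10⁻⁴)(+0.82) = 1.6 × 10⁻³ → stable
The 148–174 m interval has Δρ < 0: lighter water underlies denser water.

148–174 m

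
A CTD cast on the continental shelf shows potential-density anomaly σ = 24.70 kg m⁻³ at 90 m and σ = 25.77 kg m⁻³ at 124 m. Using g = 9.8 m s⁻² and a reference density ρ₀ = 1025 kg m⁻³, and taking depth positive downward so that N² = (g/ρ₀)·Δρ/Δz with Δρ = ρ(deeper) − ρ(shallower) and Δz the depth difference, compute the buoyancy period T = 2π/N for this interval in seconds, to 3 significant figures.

Δρ = 1025.77 − 1024.70 = 1.07 kg m⁻³ over Δz = 124 − 90 = 34 m.
N² = (9.8/1025) × (1.07/34) = 3.0089 × 10⁻⁴ s⁻².
N = √(3.0089 × 10⁻⁴) = 0.017346 rad s⁻¹, so T = 2π/N = 362.23 s ≈ 362 s.

362 s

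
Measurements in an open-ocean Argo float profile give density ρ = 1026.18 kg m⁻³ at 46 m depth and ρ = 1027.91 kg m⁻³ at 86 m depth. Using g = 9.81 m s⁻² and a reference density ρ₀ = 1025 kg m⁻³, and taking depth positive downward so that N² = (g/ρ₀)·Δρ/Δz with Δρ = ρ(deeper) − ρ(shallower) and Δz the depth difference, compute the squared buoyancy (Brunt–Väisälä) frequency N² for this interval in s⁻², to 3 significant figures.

Δρ = 1027.91 − 1026.18 = 1.73 kg m⁻³ over Δz = 86 − 46 = 40 m.
N² = (9.81/1025) × (1.73/40) = 4.1393 × 10⁻⁴ s⁻² ≈ 4.14 × 10⁻⁴ s⁻².
N² > 0, so the interval is statically stable.

4.14 × 10⁻⁴ s⁻²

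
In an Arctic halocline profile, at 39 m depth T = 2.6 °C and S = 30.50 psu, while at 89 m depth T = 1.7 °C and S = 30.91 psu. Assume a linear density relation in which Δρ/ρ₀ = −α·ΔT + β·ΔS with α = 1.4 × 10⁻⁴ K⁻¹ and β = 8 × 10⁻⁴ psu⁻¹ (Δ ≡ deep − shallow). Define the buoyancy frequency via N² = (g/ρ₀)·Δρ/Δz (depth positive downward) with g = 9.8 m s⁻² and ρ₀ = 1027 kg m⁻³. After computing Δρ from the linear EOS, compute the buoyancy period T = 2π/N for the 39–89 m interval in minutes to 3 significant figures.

11.1 min

ΔT = -0.9 K, ΔS = +0.41 psu (deep − shallow).
Δρ/ρ₀ = −αΔT + βΔS = 1.26 × 10⁻⁴ + 3.28 × 10⁻⁴ = 4.54 × 10⁻⁴, so Δρ ≈ 0.4663 kg m⁻³.
N² = (g/ρ₀)·Δρ/Δz = g·(Δρ/ρ₀)/Δz = 9.8 × 4.54 × 10⁻⁴ / 50 = 8.8984 × 10⁻⁵ s⁻².
N = √(8.8984 × 10⁻⁵) = 9.4331 × 10⁻³ rad s⁻¹ → T = 2π/N = 666.08 s = 11.101 min ≈ 11.1 min.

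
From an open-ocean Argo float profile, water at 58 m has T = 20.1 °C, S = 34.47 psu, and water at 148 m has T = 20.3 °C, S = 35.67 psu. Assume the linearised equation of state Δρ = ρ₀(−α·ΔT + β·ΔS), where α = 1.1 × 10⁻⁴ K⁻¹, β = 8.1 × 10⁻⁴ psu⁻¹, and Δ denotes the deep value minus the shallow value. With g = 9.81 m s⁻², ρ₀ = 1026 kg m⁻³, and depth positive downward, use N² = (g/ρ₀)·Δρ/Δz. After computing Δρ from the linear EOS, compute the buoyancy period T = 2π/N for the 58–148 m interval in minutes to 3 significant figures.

10.3 min

ΔT = +0.2 K, ΔS = +1.20 psu (deep − shallow).
Δρ/ρ₀ = −αΔT + βΔS = -2.20 × 10⁻⁵ + 9.72 × 10⁻⁴ = 9.50 × 10⁻⁴, so Δρ ≈ 0.9747 kg m⁻³.
N² = (g/ρ₀)·Δρ/Δz = g·(Δρ/ρ₀)/Δz = 9.81 × 9.50 × 10⁻⁴ / 90 = 1.0355 × 10⁻⁴ s⁻².
N = √(1.0355 × 10⁻⁴) = 0.010176 rad s⁻¹ → T = 2π/N = 617.45 s = 10.291 min ≈ 10.3 min.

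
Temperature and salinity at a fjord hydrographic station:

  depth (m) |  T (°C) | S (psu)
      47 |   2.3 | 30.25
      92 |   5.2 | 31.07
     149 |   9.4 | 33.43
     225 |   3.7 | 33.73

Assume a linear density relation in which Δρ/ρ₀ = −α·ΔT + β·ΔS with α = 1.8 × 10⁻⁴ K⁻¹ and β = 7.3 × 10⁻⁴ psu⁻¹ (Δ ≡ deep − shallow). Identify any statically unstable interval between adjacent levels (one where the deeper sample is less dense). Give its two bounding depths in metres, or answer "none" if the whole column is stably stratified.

Evaluate Δρ/ρ₀ = −αΔT + βΔS across each adjacent pair:
  47–92 m: −αΔT+βΔS = −(1.8 × 10⁻⁴)(+2.9)+(7.3 × 10⁻⁴)(+0.82) = 7.7 × 10⁻⁵ → stable
  92–149 m: −αΔT+βΔS = −(1.8 × 10⁻⁴)(+4.2)+(7.3 × 10⁻⁴)(+2.36) = 9.7 × 10⁻⁴ → stable
  149–225 m: −αΔT+βΔS = −(1.8 × 10⁻⁴)(-5.7)+(7.3 × 10⁻⁴)(+0.30) = 1.2 × 10⁻³ → stable
Every interval has Δρ > 0: the column is stably stratified throughout.

none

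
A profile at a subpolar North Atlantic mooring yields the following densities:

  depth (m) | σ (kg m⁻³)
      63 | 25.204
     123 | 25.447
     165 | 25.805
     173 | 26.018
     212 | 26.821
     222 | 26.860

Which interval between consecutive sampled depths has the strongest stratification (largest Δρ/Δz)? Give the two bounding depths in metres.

165–173 m

Compute the density gradient over each adjacent pair:
  63–123 m: Δρ/Δz = 0.243/60 = 4.0 × 10⁻³ kg m⁻⁴
  123–165 m: Δρ/Δz = 0.358/42 = 8.5 × 10⁻³ kg m⁻⁴
  165–173 m: Δρ/Δz = 0.213/8 = 0.027 kg m⁻⁴
  173–212 m: Δρ/Δz = 0.803/39 = 0.021 kg m⁻⁴
  212–222 m: Δρ/Δz = 0.039/10 = 3.9 × 10⁻³ kg m⁻⁴
The largest gradient is in the 165–173 m interval — the pycnocline.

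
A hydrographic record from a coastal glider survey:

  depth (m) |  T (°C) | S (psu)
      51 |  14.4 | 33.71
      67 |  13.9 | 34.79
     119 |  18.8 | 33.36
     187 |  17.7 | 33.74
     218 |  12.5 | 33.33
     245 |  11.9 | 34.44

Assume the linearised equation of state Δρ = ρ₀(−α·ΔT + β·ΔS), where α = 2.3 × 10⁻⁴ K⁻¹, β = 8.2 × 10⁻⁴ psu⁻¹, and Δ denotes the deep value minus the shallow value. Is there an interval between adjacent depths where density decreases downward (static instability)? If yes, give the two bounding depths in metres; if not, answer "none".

67–119 m

Evaluate Δρ/ρ₀ = −αΔT + βΔS across each adjacent pair:
  51–67 m: −αΔT+βΔS = −(2.3 × 10⁻⁴)(-0.5)+(8.2 × 10⁻⁴)(+1.08) = 1.0 × 10⁻³ → stable
  67–119 m: −αΔT+βΔS = −(2.3 × 10⁻⁴)(+4.9)+(8.2 × 10⁻⁴)(-1.43) = -2.3 × 10⁻³ → UNSTABLE
  119–187 m: −αΔT+βΔS = −(2.3 × 10⁻⁴)(-1.1)+(8.2 × 10⁻⁴)(+0.38) = 5.6 × 10⁻⁴ → stable
  187–218 m: −αΔT+βΔS = −(2.3 × 10⁻⁴)(-5.2)+(8.2 × 10⁻⁴)(-0.41) = 8.6 × 10⁻⁴ → stable
  218–245 m: −αΔT+βΔS = −(2.3 × 10⁻⁴)(-0.6)+(8.2 × 10⁻⁴)(+1.11) = 1.0 × 10⁻³ → stable
The 67–119 m interval has Δρ < 0: lighter water underlies denser water.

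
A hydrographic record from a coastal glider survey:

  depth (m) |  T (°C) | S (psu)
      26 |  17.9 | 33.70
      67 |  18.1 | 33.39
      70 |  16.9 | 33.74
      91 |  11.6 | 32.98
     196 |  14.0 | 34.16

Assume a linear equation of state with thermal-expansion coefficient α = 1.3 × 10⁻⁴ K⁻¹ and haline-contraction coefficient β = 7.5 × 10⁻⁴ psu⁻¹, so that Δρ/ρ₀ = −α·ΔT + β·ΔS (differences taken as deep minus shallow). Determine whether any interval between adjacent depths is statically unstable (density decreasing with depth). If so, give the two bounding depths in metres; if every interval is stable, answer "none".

26–67 m

Evaluate Δρ/ρ₀ = −αΔT + βΔS across each adjacent pair:
  26–67 m: −αΔT+βΔS = −(1.3 × 10⁻⁴)(+0.2)+(7.5 × 10⁻⁴)(-0.31) = -2.6 × 10⁻⁴ → UNSTABLE
  67–70 m: −αΔT+βΔS = −(1.3 × 10⁻⁴)(-1.2)+(7.5 × 10⁻⁴)(+0.35) = 4.2 × 10⁻⁴ → stable
  70–91 m: −αΔT+βΔS = −(1.3 × 10⁻⁴)(-5.3)+(7.5 × 10⁻⁴)(-0.76) = 1.2 × 10⁻⁴ → stable
  91–196 m: −αΔT+βΔS = −(1.3 × 10⁻⁴)(+2.4)+(7.5 × 10⁻⁴)(+1.18) = 5.7 × 10⁻⁴ → stable
The 26–67 m interval has Δρ < 0: lighter water underlies denser water.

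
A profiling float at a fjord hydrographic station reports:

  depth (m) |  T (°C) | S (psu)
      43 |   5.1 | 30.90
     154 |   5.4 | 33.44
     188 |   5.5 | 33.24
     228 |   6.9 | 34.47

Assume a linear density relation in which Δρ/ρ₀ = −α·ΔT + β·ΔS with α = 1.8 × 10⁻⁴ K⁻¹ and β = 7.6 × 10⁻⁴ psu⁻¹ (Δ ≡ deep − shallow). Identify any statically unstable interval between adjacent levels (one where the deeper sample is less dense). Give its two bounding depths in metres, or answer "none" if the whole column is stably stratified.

154–188 m

Evaluate Δρ/ρ₀ = −αΔT + βΔS across each adjacent pair:
  43–154 m: −αΔT+βΔS = −(1.8 × 10⁻⁴)(+0.3)+(7.6 × 10⁻⁴)(+2.54) = 1.9 × 10⁻³ → stable
  154–188 m: −αΔT+βΔS = −(1.8 × 10⁻⁴)(+0.1)+(7.6 × 10⁻⁴)(-0.20) = -1.7 × 10⁻⁴ → UNSTABLE
  188–228 m: −αΔT+βΔS = −(1.8 × 10⁻⁴)(+1.4)+(7.6 × 10⁻⁴)(+1.23) = 6.8 × 10⁻⁴ → stable
The 154–188 m interval has Δρ < 0: lighter water underlies denser water.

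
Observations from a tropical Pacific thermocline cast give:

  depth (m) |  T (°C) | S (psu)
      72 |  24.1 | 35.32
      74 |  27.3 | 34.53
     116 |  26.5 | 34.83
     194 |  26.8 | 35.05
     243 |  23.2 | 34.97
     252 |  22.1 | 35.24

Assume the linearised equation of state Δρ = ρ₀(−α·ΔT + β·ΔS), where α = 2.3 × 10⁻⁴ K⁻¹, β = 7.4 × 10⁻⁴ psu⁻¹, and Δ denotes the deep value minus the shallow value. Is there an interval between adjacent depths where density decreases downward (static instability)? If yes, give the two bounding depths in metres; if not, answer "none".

Evaluate Δρ/ρ₀ = −αΔT + βΔS across each adjacent pair:
  72–74 m: −αΔT+βΔS = −(2.3 × 10⁻⁴)(+3.2)+(7.4 × 10⁻⁴)(-0.79) = -1.3 × 10⁻³ → UNSTABLE
  74–116 m: −αΔT+βΔS = −(2.3 × 10⁻⁴)(-0.8)+(7.4 × 10⁻⁴)(+0.30) = 4.1 × 10⁻⁴ → stable
  116–194 m: −αΔT+βΔS = −(2.3 × 10⁻⁴)(+0.3)+(7.4 × 10⁻⁴)(+0.22) = 9.4 × 10⁻⁵ → stable
  194–243 m: −αΔT+βΔS = −(2.3 × 10⁻⁴)(-3.6)+(7.4 × 10⁻⁴)(-0.08) = 7.7 × 10⁻⁴ → stable
  243–252 m: −αΔT+βΔS = −(2.3 × 10⁻⁴)(-1.1)+(7.4 × 10⁻⁴)(+0.27) = 4.5 × 10⁻⁴ → stable
The 72–74 m interval has Δρ < 0: lighter water underlies denser water.

72–74 m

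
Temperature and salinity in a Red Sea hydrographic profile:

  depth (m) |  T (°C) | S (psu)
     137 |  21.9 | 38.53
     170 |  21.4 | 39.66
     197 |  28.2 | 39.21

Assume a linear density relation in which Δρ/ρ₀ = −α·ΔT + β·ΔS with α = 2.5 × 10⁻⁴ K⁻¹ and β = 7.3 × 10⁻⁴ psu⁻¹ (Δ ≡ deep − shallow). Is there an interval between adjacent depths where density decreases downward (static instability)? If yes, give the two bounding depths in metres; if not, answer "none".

Evaluate Δρ/ρ₀ = −αΔT + βΔS across each adjacent pair:
  137–170 m: −αΔT+βΔS = −(2.5 × 10⁻⁴)(-0.5)+(7.3 × 10⁻⁴)(+1.13) = 9.5 × 10⁻⁴ → stable
  170–197 m: −αΔT+βΔS = −(2.5 × 10⁻⁴)(+6.8)+(7.3 × 10⁻⁴)(-0.45) = -2.0 × 10⁻³ → UNSTABLE
The 170–197 m interval has Δρ < 0: lighter water underlies denser water.

170–197 m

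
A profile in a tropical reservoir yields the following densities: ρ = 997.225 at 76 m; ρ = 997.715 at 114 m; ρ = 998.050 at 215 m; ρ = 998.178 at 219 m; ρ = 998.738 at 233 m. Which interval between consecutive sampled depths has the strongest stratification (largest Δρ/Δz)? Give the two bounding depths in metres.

219–233 m

Compute the density gradient over each adjacent pair:
  76–114 m: Δρ/Δz = 0.490/38 = 0.013 kg m⁻⁴
  114–215 m: Δρ/Δz = 0.335/101 = 3.3 × 10⁻³ kg m⁻⁴
  215–219 m: Δρ/Δz = 0.128/4 = 0.032 kg m⁻⁴
  219–233 m: Δρ/Δz = 0.560/14 = 0.040 kg m⁻⁴
The largest gradient is in the 219–233 m interval — the pycnocline.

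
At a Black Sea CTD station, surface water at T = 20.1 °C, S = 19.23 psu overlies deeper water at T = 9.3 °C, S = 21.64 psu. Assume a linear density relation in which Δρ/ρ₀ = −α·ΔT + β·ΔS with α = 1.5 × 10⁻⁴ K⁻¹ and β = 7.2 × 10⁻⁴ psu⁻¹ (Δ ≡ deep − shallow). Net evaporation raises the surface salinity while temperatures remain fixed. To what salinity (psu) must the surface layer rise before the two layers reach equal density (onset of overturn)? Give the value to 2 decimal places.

23.89 psu

Neutral buoyancy requires −α(T_deep − T_surf) + β(S_deep − S_surf′) = 0.
S_surf′ = S_deep − (α/β)·ΔT = 21.64 − (1.5 × 10⁻⁴/7.2 × 10⁻⁴)·(-10.8) = 23.8900 psu.
Increase required: 23.8900 − 19.23 = 4.6600 psu.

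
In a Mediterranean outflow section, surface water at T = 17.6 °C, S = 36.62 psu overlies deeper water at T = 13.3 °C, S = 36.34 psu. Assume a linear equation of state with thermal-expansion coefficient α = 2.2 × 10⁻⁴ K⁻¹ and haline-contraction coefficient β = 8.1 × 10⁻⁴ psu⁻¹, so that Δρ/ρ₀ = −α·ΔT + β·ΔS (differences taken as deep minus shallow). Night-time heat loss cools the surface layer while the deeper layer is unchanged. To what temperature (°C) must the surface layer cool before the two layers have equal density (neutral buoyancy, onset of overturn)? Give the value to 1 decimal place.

Neutral buoyancy requires Δρ = 0, i.e. −α(T_deep − T_surf′) + β(S_deep − S_surf) = 0.
T_surf′ = T_deep − (β/α)·ΔS = 13.3 − (8.1 × 10⁻⁴/2.2 × 10⁻⁴)·(-0.28) = 14.331 °C.
Cooling required: 17.6 − (14.331) = 3.269 °C.

14.3 °C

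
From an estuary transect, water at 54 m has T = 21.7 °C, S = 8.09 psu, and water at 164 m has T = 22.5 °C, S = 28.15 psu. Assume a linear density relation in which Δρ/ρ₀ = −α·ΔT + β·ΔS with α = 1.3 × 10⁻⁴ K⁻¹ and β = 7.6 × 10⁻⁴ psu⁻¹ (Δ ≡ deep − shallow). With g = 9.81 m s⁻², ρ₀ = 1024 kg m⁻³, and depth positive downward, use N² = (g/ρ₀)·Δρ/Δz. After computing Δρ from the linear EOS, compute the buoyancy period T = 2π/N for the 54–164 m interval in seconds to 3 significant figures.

ΔT = +0.8 K, ΔS = +20.06 psu (deep − shallow).
Δρ/ρ₀ = −αΔT + βΔS = -1.04 × 10⁻⁴ + 0.0152456 = 0.0151416, so Δρ ≈ 15.50 kg m⁻³.
N² = (g/ρ₀)·Δρ/Δz = g·(Δρ/ρ₀)/Δz = 9.81 × 0.0151416 / 110 = 1.3504 × 10⁻³ s⁻².
N = √(1.3504 × 10⁻³) = 0.036748 rad s⁻¹ → T = 2π/N = 170.98 s ≈ 171 s.

171 s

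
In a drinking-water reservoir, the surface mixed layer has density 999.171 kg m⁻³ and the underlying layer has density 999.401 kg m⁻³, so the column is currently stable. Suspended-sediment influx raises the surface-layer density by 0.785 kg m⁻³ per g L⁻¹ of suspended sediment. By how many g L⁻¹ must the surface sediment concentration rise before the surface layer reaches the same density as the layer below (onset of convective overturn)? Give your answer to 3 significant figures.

0.293 g L⁻¹

Density deficit of the surface layer: 999.401 − 999.171 = 0.23 kg m⁻³.
Required change = 0.23 / 0.785 = 0.293 g L⁻¹.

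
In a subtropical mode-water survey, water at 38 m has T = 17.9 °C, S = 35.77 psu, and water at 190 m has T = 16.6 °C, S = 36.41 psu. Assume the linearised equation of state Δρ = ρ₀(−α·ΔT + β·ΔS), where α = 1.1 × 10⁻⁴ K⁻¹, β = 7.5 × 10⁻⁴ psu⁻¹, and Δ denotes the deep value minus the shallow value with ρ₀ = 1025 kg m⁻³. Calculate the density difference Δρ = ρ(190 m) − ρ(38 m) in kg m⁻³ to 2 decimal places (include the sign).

ΔT = -1.3 K, ΔS = +0.64 psu (deep − shallow).
Δρ/ρ₀ = −(1.1 × 10⁻⁴)(-1.3) + (7.5 × 10⁻⁴)(+0.64) = 6.23 × 10⁻⁴.
Δρ = 1025 × (6.23 × 10⁻⁴) = +0.64 kg m⁻³.
Positive Δρ: denser below, stable.

+0.64 kg m⁻³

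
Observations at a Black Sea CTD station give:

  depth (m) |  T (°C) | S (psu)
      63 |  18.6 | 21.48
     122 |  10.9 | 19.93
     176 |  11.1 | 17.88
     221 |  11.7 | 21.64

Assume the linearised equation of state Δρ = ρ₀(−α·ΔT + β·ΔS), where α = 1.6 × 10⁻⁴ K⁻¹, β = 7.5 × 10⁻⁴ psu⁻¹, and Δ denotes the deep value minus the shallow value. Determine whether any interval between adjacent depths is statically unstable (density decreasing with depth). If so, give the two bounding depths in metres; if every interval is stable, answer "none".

Evaluate Δρ/ρ₀ = −αΔT + βΔS across each adjacent pair:
  63–122 m: −αΔT+βΔS = −(1.6 × 10⁻⁴)(-7.7)+(7.5 × 10⁻⁴)(-1.55) = 6.9 × 10⁻⁵ → stable
  122–176 m: −αΔT+βΔS = −(1.6 × 10⁻⁴)(+0.2)+(7.5 × 10⁻⁴)(-2.05) = -1.6 × 10⁻³ → UNSTABLE
  176–221 m: −αΔT+βΔS = −(1.6 × 10⁻⁴)(+0.6)+(7.5 × 10⁻⁴)(+3.76) = 2.7 × 10⁻³ → stable
The 122–176 m interval has Δρ < 0: lighter water underlies denser water.

122–176 m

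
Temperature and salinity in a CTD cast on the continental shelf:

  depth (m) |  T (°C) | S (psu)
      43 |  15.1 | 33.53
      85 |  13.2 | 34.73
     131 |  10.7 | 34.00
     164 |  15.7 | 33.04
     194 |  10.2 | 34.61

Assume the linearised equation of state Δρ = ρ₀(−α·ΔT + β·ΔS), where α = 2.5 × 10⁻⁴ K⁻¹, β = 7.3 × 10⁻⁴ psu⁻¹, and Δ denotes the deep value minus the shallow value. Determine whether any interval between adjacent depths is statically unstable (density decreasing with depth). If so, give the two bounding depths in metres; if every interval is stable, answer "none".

131–164 m

Evaluate Δρ/ρ₀ = −αΔT + βΔS across each adjacent pair:
  43–85 m: −αΔT+βΔS = −(2.5 × 10⁻⁴)(-1.9)+(7.3 × 10⁻⁴)(+1.20) = 1.4 × 10⁻³ → stable
  85–131 m: −αΔT+βΔS = −(2.5 × 10⁻⁴)(-2.5)+(7.3 × 10⁻⁴)(-0.73) = 9.2 × 10⁻⁵ → stable
  131–164 m: −αΔT+βΔS = −(2.5 × 10⁻⁴)(+5.0)+(7.3 × 10⁻⁴)(-0.96) = -2.0 × 10⁻³ → UNSTABLE
  164–194 m: −αΔT+βΔS = −(2.5 × 10⁻⁴)(-5.5)+(7.3 × 10⁻⁴)(+1.57) = 2.5 × 10⁻³ → stable
The 131–164 m interval has Δρ < 0: lighter water underlies denser water.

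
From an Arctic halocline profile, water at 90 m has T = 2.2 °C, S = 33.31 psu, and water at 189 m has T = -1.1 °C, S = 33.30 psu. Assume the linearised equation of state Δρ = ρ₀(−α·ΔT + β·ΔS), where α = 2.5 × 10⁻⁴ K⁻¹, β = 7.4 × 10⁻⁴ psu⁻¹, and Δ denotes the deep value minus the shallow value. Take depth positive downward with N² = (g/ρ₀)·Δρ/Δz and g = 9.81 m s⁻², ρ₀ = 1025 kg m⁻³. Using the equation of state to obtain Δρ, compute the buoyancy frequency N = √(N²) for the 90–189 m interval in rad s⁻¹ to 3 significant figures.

ΔT = -3.3 K, ΔS = -0.01 psu (deep − shallow).
Δρ/ρ₀ = −αΔT + βΔS = 8.25 × 10⁻⁴ − 7.40 × 10⁻⁶ = 8.176 × 10⁻⁴, so Δρ ≈ 0.8380 kg m⁻³.
N² = (g/ρ₀)·Δρ/Δz = g·(Δρ/ρ₀)/Δz = 9.81 × 8.176 × 10⁻⁴ / 99 = 8.1017 × 10⁻⁵ s⁻².
N = √(8.1017 × 10⁻⁵) = 9.0009 × 10⁻³ rad s⁻¹ ≈ 9.00 × 10⁻³ rad s⁻¹.

9.00 × 10⁻³ rad s⁻¹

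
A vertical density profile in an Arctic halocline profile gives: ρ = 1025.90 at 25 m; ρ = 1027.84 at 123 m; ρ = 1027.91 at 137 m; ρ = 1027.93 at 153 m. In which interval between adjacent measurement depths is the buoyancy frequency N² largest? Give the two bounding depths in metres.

25–123 m

Compute the density gradient over each adjacent pair:
  25–123 m: Δρ/Δz = 1.94/98 = 0.020 kg m⁻⁴
  123–137 m: Δρ/Δz = 0.07/14 = 5.0 × 10⁻³ kg m⁻⁴
  137–153 m: Δρ/Δz = 0.02/16 = 1.3 × 10⁻³ kg m⁻⁴
The largest gradient is in the 25–123 m interval — the pycnocline.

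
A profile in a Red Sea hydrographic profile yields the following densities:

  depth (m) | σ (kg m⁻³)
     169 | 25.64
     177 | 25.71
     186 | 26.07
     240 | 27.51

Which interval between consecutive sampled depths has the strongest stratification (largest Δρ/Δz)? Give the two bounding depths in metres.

177–186 m

Compute the density gradient over each adjacent pair:
  169–177 m: Δρ/Δz = 0.07/8 = 8.8 × 10⁻³ kg m⁻⁴
  177–186 m: Δρ/Δz = 0.36/9 = 0.040 kg m⁻⁴
  186–240 m: Δρ/Δz = 1.44/54 = 0.027 kg m⁻⁴
The largest gradient is in the 177–186 m interval — the pycnocline.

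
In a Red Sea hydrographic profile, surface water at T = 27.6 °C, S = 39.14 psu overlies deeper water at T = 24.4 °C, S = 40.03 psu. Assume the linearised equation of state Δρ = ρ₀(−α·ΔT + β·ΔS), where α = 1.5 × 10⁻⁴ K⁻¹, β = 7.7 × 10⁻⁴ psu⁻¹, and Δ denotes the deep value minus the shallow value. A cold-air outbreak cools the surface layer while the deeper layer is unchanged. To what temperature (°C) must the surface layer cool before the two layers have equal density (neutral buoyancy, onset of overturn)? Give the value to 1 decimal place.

19.8 °C

Neutral buoyancy requires Δρ = 0, i.e. −α(T_deep − T_surf′) + β(S_deep − S_surf) = 0.
T_surf′ = T_deep − (β/α)·ΔS = 24.4 − (7.7 × 10⁻⁴/1.5 × 10⁻⁴)·(+0.89) = 19.831 °C.
Cooling required: 27.6 − (19.831) = 7.769 °C.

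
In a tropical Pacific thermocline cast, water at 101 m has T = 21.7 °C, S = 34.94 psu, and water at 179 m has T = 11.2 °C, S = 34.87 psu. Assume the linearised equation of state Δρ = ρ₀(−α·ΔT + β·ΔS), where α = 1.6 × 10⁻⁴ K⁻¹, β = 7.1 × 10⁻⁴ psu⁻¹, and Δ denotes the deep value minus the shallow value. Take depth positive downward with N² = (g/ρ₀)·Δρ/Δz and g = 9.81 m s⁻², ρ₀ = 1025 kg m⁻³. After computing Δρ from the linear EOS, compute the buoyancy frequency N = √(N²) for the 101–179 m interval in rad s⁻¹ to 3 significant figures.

ΔT = -10.5 K, ΔS = -0.07 psu (deep − shallow).
Δρ/ρ₀ = −αΔT + βΔS = 1.68 × 10⁻³ − 4.97 × 10⁻⁵ = 1.6303 × 10⁻³, so Δρ ≈ 1.671 kg m⁻³.
N² = (g/ρ₀)·Δρ/Δz = g·(Δρ/ρ₀)/Δz = 9.81 × 1.6303 × 10⁻³ / 78 = 2.0504 × 10⁻⁴ s⁻².
N = √(2.0504 × 10⁻⁴) = 0.014319 rad s⁻¹ ≈ 0.0143 rad s⁻¹.

0.0143 rad s⁻¹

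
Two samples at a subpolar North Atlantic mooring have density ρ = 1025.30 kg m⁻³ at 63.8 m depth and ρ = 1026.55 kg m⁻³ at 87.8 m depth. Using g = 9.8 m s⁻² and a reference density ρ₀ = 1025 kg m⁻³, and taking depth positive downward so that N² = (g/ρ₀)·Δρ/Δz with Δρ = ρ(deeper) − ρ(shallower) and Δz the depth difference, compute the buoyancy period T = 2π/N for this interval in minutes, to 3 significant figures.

4.69 min

Δρ = 1026.55 − 1025.30 = 1.25 kg m⁻³ over Δz = 87.8 − 63.8 = 24 m.
N² = (9.8/1025) × (1.25/24) = 4.9797 × 10⁻⁴ s⁻².
N = √(4.9797 × 10⁻⁴) = 0.022315 rad s⁻¹, so T = 2π/N = 281.57 s = 4.6928 min ≈ 4.69 min.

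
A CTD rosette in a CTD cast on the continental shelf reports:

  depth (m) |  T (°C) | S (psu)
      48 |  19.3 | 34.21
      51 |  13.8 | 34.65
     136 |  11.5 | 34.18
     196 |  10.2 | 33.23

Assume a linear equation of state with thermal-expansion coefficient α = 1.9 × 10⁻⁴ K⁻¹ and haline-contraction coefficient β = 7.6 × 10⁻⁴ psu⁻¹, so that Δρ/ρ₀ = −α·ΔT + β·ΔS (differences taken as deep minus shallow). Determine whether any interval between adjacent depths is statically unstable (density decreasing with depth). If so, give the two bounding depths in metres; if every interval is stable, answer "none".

Evaluate Δρ/ρ₀ = −αΔT + βΔS across each adjacent pair:
  48–51 m: −αΔT+βΔS = −(1.9 × 10⁻⁴)(-5.5)+(7.6 × 10⁻⁴)(+0.44) = 1.4 × 10⁻³ → stable
  51–136 m: −αΔT+βΔS = −(1.9 × 10⁻⁴)(-2.3)+(7.6 × 10⁻⁴)(-0.47) = 8.0 × 10⁻⁵ → stable
  136–196 m: −αΔT+βΔS = −(1.9 × 10⁻⁴)(-1.3)+(7.6 × 10⁻⁴)(-0.95) = -4.7 × 10⁻⁴ → UNSTABLE
The 136–196 m interval has Δρ < 0: lighter water underlies denser water.

136–196 m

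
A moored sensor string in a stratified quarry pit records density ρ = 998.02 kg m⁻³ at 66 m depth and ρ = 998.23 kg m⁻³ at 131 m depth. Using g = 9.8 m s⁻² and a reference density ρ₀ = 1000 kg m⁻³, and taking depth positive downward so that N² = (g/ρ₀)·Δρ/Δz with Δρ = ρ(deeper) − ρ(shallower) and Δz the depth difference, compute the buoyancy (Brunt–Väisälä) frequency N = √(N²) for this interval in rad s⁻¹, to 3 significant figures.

5.63 × 10⁻³ rad s⁻¹

Δρ = 998.23 − 998.02 = 0.21 kg m⁻³ over Δz = 131 − 66 = 65 m.
N² = (9.8/1000) × (0.21/65) = 3.1662 × 10⁻⁵ s⁻².
N = √(3.1662 × 10⁻⁵) = 5.6269 × 10⁻³ rad s⁻¹ ≈ 5.63 × 10⁻³ rad s⁻¹.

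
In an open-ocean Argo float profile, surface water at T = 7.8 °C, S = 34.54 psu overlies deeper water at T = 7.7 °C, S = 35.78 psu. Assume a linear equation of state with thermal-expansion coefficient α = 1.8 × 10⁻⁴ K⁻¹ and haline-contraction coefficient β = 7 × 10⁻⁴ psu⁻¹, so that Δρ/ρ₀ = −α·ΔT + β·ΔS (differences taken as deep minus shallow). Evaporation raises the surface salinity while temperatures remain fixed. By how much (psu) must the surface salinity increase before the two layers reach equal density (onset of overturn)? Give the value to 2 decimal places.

Neutral buoyancy requires −α(T_deep − T_surf) + β(S_deep − S_surf′) = 0.
S_surf′ = S_deep − (α/β)·ΔT = 35.78 − (1.8 × 10⁻⁴/7 × 10⁻⁴)·(-0.1) = 35.8057 psu.
Increase required: 35.8057 − 34.54 = 1.2657 psu.

1.27 psu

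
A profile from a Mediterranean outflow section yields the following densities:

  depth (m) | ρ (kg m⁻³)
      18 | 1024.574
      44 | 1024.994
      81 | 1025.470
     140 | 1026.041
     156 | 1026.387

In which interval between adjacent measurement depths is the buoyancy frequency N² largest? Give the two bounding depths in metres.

140–156 m

Compute the density gradient over each adjacent pair:
  18–44 m: Δρ/Δz = 0.420/26 = 0.016 kg m⁻⁴
  44–81 m: Δρ/Δz = 0.476/37 = 0.013 kg m⁻⁴
  81–140 m: Δρ/Δz = 0.571/59 = 9.7 × 10⁻³ kg m⁻⁴
  140–156 m: Δρ/Δz = 0.346/16 = 0.022 kg m⁻⁴
The largest gradient is in the 140–156 m interval — the pycnocline.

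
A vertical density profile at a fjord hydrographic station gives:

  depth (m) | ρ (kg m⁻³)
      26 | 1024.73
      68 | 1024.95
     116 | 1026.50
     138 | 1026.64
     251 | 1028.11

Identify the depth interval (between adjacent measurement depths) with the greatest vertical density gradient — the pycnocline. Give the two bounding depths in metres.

68–116 m

Compute the density gradient over each adjacent pair:
  26–68 m: Δρ/Δz = 0.22/42 = 5.2 × 10⁻³ kg m⁻⁴
  68–116 m: Δρ/Δz = 1.55/48 = 0.032 kg m⁻⁴
  116–138 m: Δρ/Δz = 0.14/22 = 6.4 × 10⁻³ kg m⁻⁴
  138–251 m: Δρ/Δz = 1.47/113 = 0.013 kg m⁻⁴
The largest gradient is in the 68–116 m interval — the pycnocline.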